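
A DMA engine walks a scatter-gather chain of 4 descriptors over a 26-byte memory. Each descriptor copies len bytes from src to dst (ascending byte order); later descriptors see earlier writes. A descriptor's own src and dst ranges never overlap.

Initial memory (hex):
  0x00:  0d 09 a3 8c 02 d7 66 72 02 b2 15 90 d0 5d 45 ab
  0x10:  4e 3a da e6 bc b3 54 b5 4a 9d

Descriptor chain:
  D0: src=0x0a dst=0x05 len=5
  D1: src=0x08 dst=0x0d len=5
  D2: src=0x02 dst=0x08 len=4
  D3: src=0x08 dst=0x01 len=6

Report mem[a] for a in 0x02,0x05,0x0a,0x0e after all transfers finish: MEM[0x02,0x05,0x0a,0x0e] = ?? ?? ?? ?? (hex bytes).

MEM[0x02,0x05,0x0a,0x0e] = 8c d0 02 45

D0: mem[0x05..0x09] <- [15 90 d0 5d 45]
D1: mem[0x0d..0x11] <- [5d 45 15 90 d0]
D2: mem[0x08..0x0b] <- [a3 8c 02 15]
D3: mem[0x01..0x06] <- [a3 8c 02 15 d0 5d]
query mem[0x02]=0x8c, mem[0x05]=0xd0, mem[0x0a]=0x02, mem[0x0e]=0x45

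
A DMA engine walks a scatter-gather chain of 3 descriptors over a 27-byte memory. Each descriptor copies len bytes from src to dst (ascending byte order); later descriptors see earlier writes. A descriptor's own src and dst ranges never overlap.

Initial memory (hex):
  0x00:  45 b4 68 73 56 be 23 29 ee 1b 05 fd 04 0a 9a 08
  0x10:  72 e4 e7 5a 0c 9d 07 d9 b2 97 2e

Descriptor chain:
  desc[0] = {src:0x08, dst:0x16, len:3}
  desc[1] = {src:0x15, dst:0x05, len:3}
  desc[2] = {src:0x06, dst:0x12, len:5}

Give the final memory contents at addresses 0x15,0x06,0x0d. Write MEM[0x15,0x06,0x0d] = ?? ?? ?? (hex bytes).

[0] 0x08->0x16 len=3 : ee 1b 05
[1] 0x15->0x05 len=3 : 9d ee 1b
[2] 0x06->0x12 len=5 : ee 1b ee 1b 05
query mem[0x15]=0x1b, mem[0x06]=0xee, mem[0x0d]=0x0a

MEM[0x15,0x06,0x0d] = 1b ee 0a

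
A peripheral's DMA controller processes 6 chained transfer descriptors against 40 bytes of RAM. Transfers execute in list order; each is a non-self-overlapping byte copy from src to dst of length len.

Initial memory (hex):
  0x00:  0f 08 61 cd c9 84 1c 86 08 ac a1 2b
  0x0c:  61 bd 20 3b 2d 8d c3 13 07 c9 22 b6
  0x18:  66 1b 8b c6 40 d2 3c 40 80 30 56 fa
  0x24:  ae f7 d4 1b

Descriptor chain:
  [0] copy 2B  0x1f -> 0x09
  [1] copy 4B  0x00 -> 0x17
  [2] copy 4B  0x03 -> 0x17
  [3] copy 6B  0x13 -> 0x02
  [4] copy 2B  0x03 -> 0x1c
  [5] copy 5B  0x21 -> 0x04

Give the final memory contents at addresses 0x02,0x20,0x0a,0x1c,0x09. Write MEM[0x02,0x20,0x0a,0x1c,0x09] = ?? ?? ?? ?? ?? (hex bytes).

[0] 0x1f->0x09 len=2 : 40 80
[1] 0x00->0x17 len=4 : 0f 08 61 cd
[2] 0x03->0x17 len=4 : cd c9 84 1c
[3] 0x13->0x02 len=6 : 13 07 c9 22 cd c9
[4] 0x03->0x1c len=2 : 07 c9
[5] 0x21->0x04 len=5 : 30 56 fa ae f7
query mem[0x02]=0x13, mem[0x20]=0x80, mem[0x0a]=0x80, mem[0x1c]=0x07, mem[0x09]=0x40

MEM[0x02,0x20,0x0a,0x1c,0x09] = 13 80 80 07 40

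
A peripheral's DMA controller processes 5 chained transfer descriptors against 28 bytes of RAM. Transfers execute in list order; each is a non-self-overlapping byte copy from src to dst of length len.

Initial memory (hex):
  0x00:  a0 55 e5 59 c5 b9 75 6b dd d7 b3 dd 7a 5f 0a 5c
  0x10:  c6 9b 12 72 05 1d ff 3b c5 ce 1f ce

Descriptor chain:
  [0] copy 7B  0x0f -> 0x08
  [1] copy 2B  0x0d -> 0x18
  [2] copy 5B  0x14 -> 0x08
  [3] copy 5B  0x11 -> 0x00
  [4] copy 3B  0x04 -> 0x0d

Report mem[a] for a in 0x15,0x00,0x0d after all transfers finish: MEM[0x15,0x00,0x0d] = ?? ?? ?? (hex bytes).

MEM[0x15,0x00,0x0d] = 1d 9b 1d

[0] 0x0f->0x08 len=7 : 5c c6 9b 12 72 05 1d
[1] 0x0d->0x18 len=2 : 05 1d
[2] 0x14->0x08 len=5 : 05 1d ff 3b 05
[3] 0x11->0x00 len=5 : 9b 12 72 05 1d
[4] 0x04->0x0d len=3 : 1d b9 75
query mem[0x15]=0x1d, mem[0x00]=0x9b, mem[0x0d]=0x1d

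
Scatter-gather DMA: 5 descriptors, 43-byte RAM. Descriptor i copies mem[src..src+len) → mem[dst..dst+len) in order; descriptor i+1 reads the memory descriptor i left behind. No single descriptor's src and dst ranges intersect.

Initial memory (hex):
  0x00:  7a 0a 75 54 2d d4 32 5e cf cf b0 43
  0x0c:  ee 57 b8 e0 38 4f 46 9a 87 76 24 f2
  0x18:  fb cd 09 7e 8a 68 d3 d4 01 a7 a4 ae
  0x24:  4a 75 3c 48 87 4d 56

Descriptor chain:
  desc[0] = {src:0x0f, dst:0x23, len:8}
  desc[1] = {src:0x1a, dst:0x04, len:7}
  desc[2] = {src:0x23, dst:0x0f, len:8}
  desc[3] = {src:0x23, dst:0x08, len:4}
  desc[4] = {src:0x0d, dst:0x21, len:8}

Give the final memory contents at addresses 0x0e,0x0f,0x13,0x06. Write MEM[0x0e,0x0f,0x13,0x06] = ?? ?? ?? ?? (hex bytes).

D0: mem[0x23..0x2a] <- [e0 38 4f 46 9a 87 76 24]
D1: mem[0x04..0x0a] <- [09 7e 8a 68 d3 d4 01]
D2: mem[0x0f..0x16] <- [e0 38 4f 46 9a 87 76 24]
D3: mem[0x08..0x0b] <- [e0 38 4f 46]
D4: mem[0x21..0x28] <- [57 b8 e0 38 4f 46 9a 87]
query mem[0x0e]=0xb8, mem[0x0f]=0xe0, mem[0x13]=0x9a, mem[0x06]=0x8a

MEM[0x0e,0x0f,0x13,0x06] = b8 e0 9a 8a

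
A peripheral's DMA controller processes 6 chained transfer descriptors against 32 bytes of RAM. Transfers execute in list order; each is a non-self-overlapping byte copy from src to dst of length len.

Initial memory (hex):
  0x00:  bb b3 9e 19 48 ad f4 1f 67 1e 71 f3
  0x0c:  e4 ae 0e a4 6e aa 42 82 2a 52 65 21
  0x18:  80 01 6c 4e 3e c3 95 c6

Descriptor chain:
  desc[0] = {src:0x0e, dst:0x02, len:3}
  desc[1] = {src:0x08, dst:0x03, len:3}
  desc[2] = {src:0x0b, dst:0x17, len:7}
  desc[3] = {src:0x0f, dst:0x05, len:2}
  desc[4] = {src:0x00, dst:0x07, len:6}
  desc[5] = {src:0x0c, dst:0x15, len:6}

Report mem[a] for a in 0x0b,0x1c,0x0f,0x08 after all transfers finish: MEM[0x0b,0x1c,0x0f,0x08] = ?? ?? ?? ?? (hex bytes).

D0: mem[0x02..0x04] <- [0e a4 6e]
D1: mem[0x03..0x05] <- [67 1e 71]
D2: mem[0x17..0x1d] <- [f3 e4 ae 0e a4 6e aa]
D3: mem[0x05..0x06] <- [a4 6e]
D4: mem[0x07..0x0c] <- [bb b3 0e 67 1e a4]
D5: mem[0x15..0x1a] <- [a4 ae 0e a4 6e aa]
query mem[0x0b]=0x1e, mem[0x1c]=0x6e, mem[0x0f]=0xa4, mem[0x08]=0xb3

MEM[0x0b,0x1c,0x0f,0x08] = 1e 6e a4 b3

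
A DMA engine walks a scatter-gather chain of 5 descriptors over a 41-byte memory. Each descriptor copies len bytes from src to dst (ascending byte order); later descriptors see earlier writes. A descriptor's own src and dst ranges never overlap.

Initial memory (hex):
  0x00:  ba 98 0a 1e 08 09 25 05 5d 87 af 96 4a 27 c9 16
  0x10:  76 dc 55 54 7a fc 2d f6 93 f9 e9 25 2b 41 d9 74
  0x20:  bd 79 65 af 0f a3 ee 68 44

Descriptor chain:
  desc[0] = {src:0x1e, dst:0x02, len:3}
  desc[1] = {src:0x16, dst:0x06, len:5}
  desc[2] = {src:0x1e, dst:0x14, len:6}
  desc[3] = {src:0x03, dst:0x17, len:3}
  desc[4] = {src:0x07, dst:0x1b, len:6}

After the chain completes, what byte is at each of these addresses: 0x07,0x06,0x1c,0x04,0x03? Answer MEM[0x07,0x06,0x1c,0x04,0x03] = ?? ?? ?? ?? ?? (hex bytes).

MEM[0x07,0x06,0x1c,0x04,0x03] = f6 2d 93 bd 74

  after D0: wrote 3B at 0x02 = d974bd
  after D1: wrote 5B at 0x06 = 2df693f9e9
  after D2: wrote 6B at 0x14 = d974bd7965af
  after D3: wrote 3B at 0x17 = 74bd09
  after D4: wrote 6B at 0x1b = f693f9e9964a
query mem[0x07]=0xf6, mem[0x06]=0x2d, mem[0x1c]=0x93, mem[0x04]=0xbd, mem[0x03]=0x74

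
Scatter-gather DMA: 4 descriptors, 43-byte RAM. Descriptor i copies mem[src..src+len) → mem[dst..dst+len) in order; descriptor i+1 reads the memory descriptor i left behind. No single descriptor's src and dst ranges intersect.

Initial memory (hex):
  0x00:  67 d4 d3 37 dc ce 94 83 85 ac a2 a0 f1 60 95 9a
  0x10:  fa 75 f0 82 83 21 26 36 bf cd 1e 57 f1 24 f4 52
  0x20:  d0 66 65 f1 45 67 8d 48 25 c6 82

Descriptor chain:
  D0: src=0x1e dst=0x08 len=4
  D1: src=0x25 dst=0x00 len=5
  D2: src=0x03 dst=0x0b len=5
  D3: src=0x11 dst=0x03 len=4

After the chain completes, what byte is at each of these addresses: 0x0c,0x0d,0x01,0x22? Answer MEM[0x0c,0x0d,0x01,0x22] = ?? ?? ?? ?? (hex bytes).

MEM[0x0c,0x0d,0x01,0x22] = c6 ce 8d 65

[0] 0x1e->0x08 len=4 : f4 52 d0 66
[1] 0x25->0x00 len=5 : 67 8d 48 25 c6
[2] 0x03->0x0b len=5 : 25 c6 ce 94 83
[3] 0x11->0x03 len=4 : 75 f0 82 83
query mem[0x0c]=0xc6, mem[0x0d]=0xce, mem[0x01]=0x8d, mem[0x22]=0x65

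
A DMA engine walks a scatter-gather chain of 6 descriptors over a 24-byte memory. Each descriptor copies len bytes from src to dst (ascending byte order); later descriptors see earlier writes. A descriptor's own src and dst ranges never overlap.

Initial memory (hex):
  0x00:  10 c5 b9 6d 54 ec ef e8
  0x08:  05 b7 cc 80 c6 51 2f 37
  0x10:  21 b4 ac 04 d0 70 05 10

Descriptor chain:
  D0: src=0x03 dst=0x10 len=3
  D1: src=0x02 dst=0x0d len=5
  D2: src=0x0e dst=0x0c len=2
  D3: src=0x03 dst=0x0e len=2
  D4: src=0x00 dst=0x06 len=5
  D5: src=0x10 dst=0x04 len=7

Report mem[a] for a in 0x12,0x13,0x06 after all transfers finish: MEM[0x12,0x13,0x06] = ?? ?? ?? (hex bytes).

  after D0: wrote 3B at 0x10 = 6d54ec
  after D1: wrote 5B at 0x0d = b96d54ecef
  after D2: wrote 2B at 0x0c = 6d54
  after D3: wrote 2B at 0x0e = 6d54
  after D4: wrote 5B at 0x06 = 10c5b96d54
  after D5: wrote 7B at 0x04 = ecefec04d07005
query mem[0x12]=0xec, mem[0x13]=0x04, mem[0x06]=0xec

MEM[0x12,0x13,0x06] = ec 04 ec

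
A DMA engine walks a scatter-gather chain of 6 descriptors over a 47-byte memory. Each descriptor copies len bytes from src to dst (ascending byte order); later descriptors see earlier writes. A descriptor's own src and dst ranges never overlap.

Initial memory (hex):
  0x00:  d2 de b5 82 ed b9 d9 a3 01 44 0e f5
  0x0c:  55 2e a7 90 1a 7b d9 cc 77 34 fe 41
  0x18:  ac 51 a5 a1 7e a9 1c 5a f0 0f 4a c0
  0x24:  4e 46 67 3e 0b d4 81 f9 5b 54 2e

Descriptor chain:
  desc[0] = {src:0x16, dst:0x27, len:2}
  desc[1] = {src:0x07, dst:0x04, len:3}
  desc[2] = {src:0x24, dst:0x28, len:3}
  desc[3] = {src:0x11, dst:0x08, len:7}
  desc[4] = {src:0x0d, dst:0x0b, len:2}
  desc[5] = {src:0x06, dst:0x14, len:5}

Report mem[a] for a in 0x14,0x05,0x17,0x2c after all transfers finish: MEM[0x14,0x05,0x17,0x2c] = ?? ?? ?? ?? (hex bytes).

MEM[0x14,0x05,0x17,0x2c] = 44 01 d9 5b

D0: mem[0x27..0x28] <- [fe 41]
D1: mem[0x04..0x06] <- [a3 01 44]
D2: mem[0x28..0x2a] <- [4e 46 67]
D3: mem[0x08..0x0e] <- [7b d9 cc 77 34 fe 41]
D4: mem[0x0b..0x0c] <- [fe 41]
D5: mem[0x14..0x18] <- [44 a3 7b d9 cc]
query mem[0x14]=0x44, mem[0x05]=0x01, mem[0x17]=0xd9, mem[0x2c]=0x5b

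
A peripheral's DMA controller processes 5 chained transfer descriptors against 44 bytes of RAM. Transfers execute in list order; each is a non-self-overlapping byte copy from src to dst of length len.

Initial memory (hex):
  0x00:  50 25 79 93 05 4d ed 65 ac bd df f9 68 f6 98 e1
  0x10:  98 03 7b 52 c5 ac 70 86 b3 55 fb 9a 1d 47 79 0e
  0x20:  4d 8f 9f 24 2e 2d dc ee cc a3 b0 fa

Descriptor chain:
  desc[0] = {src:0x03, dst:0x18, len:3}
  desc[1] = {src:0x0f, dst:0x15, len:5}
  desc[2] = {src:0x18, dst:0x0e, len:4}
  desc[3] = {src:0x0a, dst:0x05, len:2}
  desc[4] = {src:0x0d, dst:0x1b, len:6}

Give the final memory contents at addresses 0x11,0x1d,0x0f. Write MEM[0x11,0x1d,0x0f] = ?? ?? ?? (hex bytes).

[0] 0x03->0x18 len=3 : 93 05 4d
[1] 0x0f->0x15 len=5 : e1 98 03 7b 52
[2] 0x18->0x0e len=4 : 7b 52 4d 9a
[3] 0x0a->0x05 len=2 : df f9
[4] 0x0d->0x1b len=6 : f6 7b 52 4d 9a 7b
query mem[0x11]=0x9a, mem[0x1d]=0x52, mem[0x0f]=0x52

MEM[0x11,0x1d,0x0f] = 9a 52 52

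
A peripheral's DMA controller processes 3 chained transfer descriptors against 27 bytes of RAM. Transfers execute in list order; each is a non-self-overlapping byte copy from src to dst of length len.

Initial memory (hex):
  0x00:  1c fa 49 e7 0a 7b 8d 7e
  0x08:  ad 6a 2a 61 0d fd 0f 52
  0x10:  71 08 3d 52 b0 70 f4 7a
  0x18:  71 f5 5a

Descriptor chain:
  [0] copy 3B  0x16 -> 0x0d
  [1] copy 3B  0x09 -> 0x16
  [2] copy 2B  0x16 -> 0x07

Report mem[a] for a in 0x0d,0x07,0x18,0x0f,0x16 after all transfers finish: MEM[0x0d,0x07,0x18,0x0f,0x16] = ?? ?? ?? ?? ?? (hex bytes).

MEM[0x0d,0x07,0x18,0x0f,0x16] = f4 6a 61 71 6a

  after D0: wrote 3B at 0x0d = f47a71
  after D1: wrote 3B at 0x16 = 6a2a61
  after D2: wrote 2B at 0x07 = 6a2a
query mem[0x0d]=0xf4, mem[0x07]=0x6a, mem[0x18]=0x61, mem[0x0f]=0x71, mem[0x16]=0x6a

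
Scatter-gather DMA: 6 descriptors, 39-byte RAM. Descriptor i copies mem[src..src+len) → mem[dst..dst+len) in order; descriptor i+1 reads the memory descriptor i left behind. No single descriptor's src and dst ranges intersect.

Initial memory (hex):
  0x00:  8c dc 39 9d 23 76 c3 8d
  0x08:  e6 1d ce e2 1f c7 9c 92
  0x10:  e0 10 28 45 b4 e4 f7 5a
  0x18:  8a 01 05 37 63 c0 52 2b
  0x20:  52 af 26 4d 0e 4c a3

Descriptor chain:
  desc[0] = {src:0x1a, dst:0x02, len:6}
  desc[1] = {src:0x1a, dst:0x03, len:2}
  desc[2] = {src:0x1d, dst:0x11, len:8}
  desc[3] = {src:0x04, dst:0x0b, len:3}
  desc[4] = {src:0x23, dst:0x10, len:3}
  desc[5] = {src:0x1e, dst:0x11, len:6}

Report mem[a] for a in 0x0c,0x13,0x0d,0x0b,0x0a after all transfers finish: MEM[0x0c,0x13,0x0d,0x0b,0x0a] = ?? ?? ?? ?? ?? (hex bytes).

  after D0: wrote 6B at 0x02 = 053763c0522b
  after D1: wrote 2B at 0x03 = 0537
  after D2: wrote 8B at 0x11 = c0522b52af264d0e
  after D3: wrote 3B at 0x0b = 37c052
  after D4: wrote 3B at 0x10 = 4d0e4c
  after D5: wrote 6B at 0x11 = 522b52af264d
query mem[0x0c]=0xc0, mem[0x13]=0x52, mem[0x0d]=0x52, mem[0x0b]=0x37, mem[0x0a]=0xce

MEM[0x0c,0x13,0x0d,0x0b,0x0a] = c0 52 52 37 ce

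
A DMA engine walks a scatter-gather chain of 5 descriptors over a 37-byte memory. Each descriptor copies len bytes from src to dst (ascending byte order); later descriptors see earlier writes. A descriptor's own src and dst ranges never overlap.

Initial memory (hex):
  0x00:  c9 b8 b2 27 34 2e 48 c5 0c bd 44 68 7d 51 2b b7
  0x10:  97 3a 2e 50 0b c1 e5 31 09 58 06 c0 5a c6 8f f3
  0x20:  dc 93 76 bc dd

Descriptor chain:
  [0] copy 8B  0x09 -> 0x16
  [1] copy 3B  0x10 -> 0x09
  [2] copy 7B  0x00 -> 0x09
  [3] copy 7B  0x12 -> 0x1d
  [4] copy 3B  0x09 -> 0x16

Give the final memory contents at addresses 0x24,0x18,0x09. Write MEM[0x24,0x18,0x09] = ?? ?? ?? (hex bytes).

MEM[0x24,0x18,0x09] = dd b2 c9

#0 dst[0x16+8] := {0xbd,0x44,0x68,0x7d,0x51,0x2b,0xb7,0x97}
#1 dst[0x09+3] := {0x97,0x3a,0x2e}
#2 dst[0x09+7] := {0xc9,0xb8,0xb2,0x27,0x34,0x2e,0x48}
#3 dst[0x1d+7] := {0x2e,0x50,0x0b,0xc1,0xbd,0x44,0x68}
#4 dst[0x16+3] := {0xc9,0xb8,0xb2}
query mem[0x24]=0xdd, mem[0x18]=0xb2, mem[0x09]=0xc9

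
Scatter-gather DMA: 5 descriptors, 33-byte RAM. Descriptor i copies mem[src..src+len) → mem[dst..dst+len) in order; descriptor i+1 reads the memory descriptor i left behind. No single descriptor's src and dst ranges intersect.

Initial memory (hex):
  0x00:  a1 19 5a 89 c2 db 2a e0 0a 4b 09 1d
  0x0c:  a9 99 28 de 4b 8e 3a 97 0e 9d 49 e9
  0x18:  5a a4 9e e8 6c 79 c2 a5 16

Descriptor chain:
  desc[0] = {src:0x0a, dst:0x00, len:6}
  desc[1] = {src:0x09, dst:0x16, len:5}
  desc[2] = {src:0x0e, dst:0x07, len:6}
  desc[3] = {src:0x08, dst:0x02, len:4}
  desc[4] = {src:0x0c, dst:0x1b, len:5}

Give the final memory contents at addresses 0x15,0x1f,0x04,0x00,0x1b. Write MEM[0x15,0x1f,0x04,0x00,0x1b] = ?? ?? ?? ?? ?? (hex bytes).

#0 dst[0x00+6] := {0x09,0x1d,0xa9,0x99,0x28,0xde}
#1 dst[0x16+5] := {0x4b,0x09,0x1d,0xa9,0x99}
#2 dst[0x07+6] := {0x28,0xde,0x4b,0x8e,0x3a,0x97}
#3 dst[0x02+4] := {0xde,0x4b,0x8e,0x3a}
#4 dst[0x1b+5] := {0x97,0x99,0x28,0xde,0x4b}
query mem[0x15]=0x9d, mem[0x1f]=0x4b, mem[0x04]=0x8e, mem[0x00]=0x09, mem[0x1b]=0x97

MEM[0x15,0x1f,0x04,0x00,0x1b] = 9d 4b 8e 09 97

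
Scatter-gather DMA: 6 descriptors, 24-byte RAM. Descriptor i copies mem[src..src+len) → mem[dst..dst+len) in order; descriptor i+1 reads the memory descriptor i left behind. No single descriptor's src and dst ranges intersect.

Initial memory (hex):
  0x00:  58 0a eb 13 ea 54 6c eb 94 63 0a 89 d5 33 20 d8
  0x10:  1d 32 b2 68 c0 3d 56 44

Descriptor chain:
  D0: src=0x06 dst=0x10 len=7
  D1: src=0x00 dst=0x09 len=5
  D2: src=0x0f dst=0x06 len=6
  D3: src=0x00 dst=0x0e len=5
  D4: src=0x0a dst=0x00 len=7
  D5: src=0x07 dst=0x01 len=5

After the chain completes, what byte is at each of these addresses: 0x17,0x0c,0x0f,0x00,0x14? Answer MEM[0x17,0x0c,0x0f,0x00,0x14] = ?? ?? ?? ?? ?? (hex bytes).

MEM[0x17,0x0c,0x0f,0x00,0x14] = 44 13 0a 63 0a

[0] 0x06->0x10 len=7 : 6c eb 94 63 0a 89 d5
[1] 0x00->0x09 len=5 : 58 0a eb 13 ea
[2] 0x0f->0x06 len=6 : d8 6c eb 94 63 0a
[3] 0x00->0x0e len=5 : 58 0a eb 13 ea
[4] 0x0a->0x00 len=7 : 63 0a 13 ea 58 0a eb
[5] 0x07->0x01 len=5 : 6c eb 94 63 0a
query mem[0x17]=0x44, mem[0x0c]=0x13, mem[0x0f]=0x0a, mem[0x00]=0x63, mem[0x14]=0x0a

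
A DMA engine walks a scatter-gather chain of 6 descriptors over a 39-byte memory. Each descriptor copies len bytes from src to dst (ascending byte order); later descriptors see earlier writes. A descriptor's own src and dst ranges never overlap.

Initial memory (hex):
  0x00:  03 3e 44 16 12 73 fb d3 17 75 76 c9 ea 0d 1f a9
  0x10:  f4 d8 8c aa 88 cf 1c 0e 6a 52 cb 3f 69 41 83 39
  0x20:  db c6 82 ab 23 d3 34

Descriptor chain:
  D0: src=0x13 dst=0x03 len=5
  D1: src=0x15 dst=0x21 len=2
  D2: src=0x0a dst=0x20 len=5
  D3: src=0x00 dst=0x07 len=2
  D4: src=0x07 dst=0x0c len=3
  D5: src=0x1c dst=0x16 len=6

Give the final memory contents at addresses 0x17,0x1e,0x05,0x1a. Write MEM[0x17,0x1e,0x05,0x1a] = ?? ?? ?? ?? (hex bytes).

#0 dst[0x03+5] := {0xaa,0x88,0xcf,0x1c,0x0e}
#1 dst[0x21+2] := {0xcf,0x1c}
#2 dst[0x20+5] := {0x76,0xc9,0xea,0x0d,0x1f}
#3 dst[0x07+2] := {0x03,0x3e}
#4 dst[0x0c+3] := {0x03,0x3e,0x75}
#5 dst[0x16+6] := {0x69,0x41,0x83,0x39,0x76,0xc9}
query mem[0x17]=0x41, mem[0x1e]=0x83, mem[0x05]=0xcf, mem[0x1a]=0x76

MEM[0x17,0x1e,0x05,0x1a] = 41 83 cf 76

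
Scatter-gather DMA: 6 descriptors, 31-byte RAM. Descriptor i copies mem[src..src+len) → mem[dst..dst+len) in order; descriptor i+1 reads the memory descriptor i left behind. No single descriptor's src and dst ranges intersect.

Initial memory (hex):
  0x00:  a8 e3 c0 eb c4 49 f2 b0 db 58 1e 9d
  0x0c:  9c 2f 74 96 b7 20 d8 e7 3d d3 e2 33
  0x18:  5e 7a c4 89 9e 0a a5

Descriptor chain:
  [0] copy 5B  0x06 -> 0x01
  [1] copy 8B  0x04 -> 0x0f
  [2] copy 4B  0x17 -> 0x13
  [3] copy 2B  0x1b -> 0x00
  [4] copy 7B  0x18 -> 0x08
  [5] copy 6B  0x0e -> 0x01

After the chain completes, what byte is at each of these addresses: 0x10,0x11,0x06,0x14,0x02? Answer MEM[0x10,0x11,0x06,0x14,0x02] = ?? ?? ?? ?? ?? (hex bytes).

MEM[0x10,0x11,0x06,0x14,0x02] = 1e f2 33 5e 58

  after D0: wrote 5B at 0x01 = f2b0db581e
  after D1: wrote 8B at 0x0f = 581ef2b0db581e9d
  after D2: wrote 4B at 0x13 = 335e7ac4
  after D3: wrote 2B at 0x00 = 899e
  after D4: wrote 7B at 0x08 = 5e7ac4899e0aa5
  after D5: wrote 6B at 0x01 = a5581ef2b033
query mem[0x10]=0x1e, mem[0x11]=0xf2, mem[0x06]=0x33, mem[0x14]=0x5e, mem[0x02]=0x58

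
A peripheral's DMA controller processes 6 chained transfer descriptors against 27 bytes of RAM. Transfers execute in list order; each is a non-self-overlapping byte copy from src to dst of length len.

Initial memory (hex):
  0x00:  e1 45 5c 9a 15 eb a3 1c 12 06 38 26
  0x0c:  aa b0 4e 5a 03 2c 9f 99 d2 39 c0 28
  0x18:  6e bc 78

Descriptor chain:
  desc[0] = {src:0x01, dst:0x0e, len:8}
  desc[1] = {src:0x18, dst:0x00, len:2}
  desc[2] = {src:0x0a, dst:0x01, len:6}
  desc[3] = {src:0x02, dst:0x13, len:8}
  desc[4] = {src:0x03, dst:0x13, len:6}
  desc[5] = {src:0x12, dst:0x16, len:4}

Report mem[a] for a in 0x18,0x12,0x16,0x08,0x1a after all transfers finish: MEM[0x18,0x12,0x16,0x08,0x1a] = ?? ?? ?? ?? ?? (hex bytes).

  after D0: wrote 8B at 0x0e = 455c9a15eba31c12
  after D1: wrote 2B at 0x00 = 6ebc
  after D2: wrote 6B at 0x01 = 3826aab0455c
  after D3: wrote 8B at 0x13 = 26aab0455c1c1206
  after D4: wrote 6B at 0x13 = aab0455c1c12
  after D5: wrote 4B at 0x16 = ebaab045
query mem[0x18]=0xb0, mem[0x12]=0xeb, mem[0x16]=0xeb, mem[0x08]=0x12, mem[0x1a]=0x06

MEM[0x18,0x12,0x16,0x08,0x1a] = b0 eb eb 12 06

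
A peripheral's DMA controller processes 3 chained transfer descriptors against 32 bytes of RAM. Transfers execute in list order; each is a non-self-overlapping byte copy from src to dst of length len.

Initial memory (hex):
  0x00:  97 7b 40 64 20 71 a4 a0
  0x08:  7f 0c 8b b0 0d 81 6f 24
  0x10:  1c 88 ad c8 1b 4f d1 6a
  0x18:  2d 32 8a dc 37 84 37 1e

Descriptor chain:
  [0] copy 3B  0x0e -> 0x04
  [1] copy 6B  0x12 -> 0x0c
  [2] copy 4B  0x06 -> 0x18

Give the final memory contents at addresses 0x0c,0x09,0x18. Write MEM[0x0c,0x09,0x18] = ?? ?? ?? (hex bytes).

[0] 0x0e->0x04 len=3 : 6f 24 1c
[1] 0x12->0x0c len=6 : ad c8 1b 4f d1 6a
[2] 0x06->0x18 len=4 : 1c a0 7f 0c
query mem[0x0c]=0xad, mem[0x09]=0x0c, mem[0x18]=0x1c

MEM[0x0c,0x09,0x18] = ad 0c 1c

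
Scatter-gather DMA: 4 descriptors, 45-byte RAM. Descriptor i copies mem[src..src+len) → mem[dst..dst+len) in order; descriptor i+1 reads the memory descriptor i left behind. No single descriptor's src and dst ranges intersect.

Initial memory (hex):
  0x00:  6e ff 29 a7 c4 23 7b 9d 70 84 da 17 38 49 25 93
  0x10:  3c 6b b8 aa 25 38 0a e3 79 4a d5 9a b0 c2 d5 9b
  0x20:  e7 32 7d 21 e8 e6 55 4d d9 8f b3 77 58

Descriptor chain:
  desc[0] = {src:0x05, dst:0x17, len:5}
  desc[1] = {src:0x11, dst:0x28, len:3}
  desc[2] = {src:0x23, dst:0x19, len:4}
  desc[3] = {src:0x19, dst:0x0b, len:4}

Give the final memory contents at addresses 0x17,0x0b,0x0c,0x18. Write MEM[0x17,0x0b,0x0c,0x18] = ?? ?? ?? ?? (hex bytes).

D0: mem[0x17..0x1b] <- [23 7b 9d 70 84]
D1: mem[0x28..0x2a] <- [6b b8 aa]
D2: mem[0x19..0x1c] <- [21 e8 e6 55]
D3: mem[0x0b..0x0e] <- [21 e8 e6 55]
query mem[0x17]=0x23, mem[0x0b]=0x21, mem[0x0c]=0xe8, mem[0x18]=0x7b

MEM[0x17,0x0b,0x0c,0x18] = 23 21 e8 7b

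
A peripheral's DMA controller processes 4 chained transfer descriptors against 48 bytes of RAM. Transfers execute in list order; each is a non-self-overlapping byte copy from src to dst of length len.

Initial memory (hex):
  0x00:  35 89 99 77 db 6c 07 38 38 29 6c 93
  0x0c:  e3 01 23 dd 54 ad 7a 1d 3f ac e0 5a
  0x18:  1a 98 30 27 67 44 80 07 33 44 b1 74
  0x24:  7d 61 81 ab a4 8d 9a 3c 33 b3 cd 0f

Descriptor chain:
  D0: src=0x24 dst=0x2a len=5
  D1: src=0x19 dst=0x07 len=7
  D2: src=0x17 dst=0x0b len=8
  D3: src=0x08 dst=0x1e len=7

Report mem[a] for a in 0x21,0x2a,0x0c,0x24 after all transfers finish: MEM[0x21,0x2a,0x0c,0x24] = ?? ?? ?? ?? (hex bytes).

  after D0: wrote 5B at 0x2a = 7d6181aba4
  after D1: wrote 7B at 0x07 = 98302767448007
  after D2: wrote 8B at 0x0b = 5a1a983027674480
  after D3: wrote 7B at 0x1e = 3027675a1a9830
query mem[0x21]=0x5a, mem[0x2a]=0x7d, mem[0x0c]=0x1a, mem[0x24]=0x30

MEM[0x21,0x2a,0x0c,0x24] = 5a 7d 1a 30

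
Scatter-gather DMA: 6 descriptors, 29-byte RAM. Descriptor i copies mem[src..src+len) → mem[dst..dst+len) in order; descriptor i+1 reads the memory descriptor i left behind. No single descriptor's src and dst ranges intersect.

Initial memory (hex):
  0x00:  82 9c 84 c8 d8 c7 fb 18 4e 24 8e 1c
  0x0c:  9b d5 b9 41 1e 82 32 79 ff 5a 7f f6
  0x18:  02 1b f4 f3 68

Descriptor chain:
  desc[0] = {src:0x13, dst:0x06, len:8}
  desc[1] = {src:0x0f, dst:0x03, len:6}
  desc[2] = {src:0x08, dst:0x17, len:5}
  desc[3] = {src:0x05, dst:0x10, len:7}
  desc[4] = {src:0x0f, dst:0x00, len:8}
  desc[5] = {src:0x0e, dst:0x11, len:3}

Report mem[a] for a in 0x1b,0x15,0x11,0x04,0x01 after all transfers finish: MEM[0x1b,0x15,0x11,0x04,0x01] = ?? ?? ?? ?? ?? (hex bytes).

[0] 0x13->0x06 len=8 : 79 ff 5a 7f f6 02 1b f4
[1] 0x0f->0x03 len=6 : 41 1e 82 32 79 ff
[2] 0x08->0x17 len=5 : ff 7f f6 02 1b
[3] 0x05->0x10 len=7 : 82 32 79 ff 7f f6 02
[4] 0x0f->0x00 len=8 : 41 82 32 79 ff 7f f6 02
[5] 0x0e->0x11 len=3 : b9 41 82
query mem[0x1b]=0x1b, mem[0x15]=0xf6, mem[0x11]=0xb9, mem[0x04]=0xff, mem[0x01]=0x82

MEM[0x1b,0x15,0x11,0x04,0x01] = 1b f6 b9 ff 82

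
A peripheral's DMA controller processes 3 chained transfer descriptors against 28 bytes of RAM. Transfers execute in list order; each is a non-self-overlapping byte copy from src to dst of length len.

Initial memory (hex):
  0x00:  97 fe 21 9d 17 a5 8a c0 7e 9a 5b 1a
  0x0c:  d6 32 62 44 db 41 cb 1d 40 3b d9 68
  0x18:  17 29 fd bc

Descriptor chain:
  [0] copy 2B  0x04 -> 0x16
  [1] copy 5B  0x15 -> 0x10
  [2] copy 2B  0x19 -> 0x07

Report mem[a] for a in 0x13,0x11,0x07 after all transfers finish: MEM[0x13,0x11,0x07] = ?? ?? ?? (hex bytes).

MEM[0x13,0x11,0x07] = 17 17 29

  after D0: wrote 2B at 0x16 = 17a5
  after D1: wrote 5B at 0x10 = 3b17a51729
  after D2: wrote 2B at 0x07 = 29fd
query mem[0x13]=0x17, mem[0x11]=0x17, mem[0x07]=0x29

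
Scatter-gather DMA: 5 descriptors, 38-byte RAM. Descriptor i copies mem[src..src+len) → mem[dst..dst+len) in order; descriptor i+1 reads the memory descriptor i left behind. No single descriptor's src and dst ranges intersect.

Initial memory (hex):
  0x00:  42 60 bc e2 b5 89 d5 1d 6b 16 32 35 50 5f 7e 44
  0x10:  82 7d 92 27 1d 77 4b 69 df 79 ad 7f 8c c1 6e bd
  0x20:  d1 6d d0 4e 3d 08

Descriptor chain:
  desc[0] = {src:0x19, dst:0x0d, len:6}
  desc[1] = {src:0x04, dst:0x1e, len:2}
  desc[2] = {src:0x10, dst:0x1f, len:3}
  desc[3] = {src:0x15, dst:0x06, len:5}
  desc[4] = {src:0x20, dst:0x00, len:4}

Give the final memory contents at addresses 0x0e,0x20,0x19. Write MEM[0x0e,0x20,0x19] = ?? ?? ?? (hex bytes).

MEM[0x0e,0x20,0x19] = ad c1 79

D0: mem[0x0d..0x12] <- [79 ad 7f 8c c1 6e]
D1: mem[0x1e..0x1f] <- [b5 89]
D2: mem[0x1f..0x21] <- [8c c1 6e]
D3: mem[0x06..0x0a] <- [77 4b 69 df 79]
D4: mem[0x00..0x03] <- [c1 6e d0 4e]
query mem[0x0e]=0xad, mem[0x20]=0xc1, mem[0x19]=0x79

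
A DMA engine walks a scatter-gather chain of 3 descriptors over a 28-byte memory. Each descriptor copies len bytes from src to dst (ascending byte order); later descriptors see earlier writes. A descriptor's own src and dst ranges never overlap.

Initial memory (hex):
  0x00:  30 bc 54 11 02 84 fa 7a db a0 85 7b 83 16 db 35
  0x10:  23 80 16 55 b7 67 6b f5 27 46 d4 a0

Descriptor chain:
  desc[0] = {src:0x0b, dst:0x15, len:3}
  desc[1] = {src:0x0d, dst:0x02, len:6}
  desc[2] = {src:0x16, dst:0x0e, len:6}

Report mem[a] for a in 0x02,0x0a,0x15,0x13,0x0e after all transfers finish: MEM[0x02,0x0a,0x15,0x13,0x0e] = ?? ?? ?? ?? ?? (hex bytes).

MEM[0x02,0x0a,0x15,0x13,0x0e] = 16 85 7b a0 83

#0 dst[0x15+3] := {0x7b,0x83,0x16}
#1 dst[0x02+6] := {0x16,0xdb,0x35,0x23,0x80,0x16}
#2 dst[0x0e+6] := {0x83,0x16,0x27,0x46,0xd4,0xa0}
query mem[0x02]=0x16, mem[0x0a]=0x85, mem[0x15]=0x7b, mem[0x13]=0xa0, mem[0x0e]=0x83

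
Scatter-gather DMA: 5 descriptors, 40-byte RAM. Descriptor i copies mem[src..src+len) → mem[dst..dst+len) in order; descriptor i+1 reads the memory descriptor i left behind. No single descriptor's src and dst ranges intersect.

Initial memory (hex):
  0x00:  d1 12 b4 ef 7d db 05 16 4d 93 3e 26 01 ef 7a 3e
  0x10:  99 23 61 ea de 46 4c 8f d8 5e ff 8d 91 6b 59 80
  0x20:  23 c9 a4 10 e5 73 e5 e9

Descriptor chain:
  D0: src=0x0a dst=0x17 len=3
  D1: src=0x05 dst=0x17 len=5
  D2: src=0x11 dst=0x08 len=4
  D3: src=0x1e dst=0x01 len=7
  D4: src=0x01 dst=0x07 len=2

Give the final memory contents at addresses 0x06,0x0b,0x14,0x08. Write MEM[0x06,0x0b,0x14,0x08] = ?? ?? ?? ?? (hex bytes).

#0 dst[0x17+3] := {0x3e,0x26,0x01}
#1 dst[0x17+5] := {0xdb,0x05,0x16,0x4d,0x93}
#2 dst[0x08+4] := {0x23,0x61,0xea,0xde}
#3 dst[0x01+7] := {0x59,0x80,0x23,0xc9,0xa4,0x10,0xe5}
#4 dst[0x07+2] := {0x59,0x80}
query mem[0x06]=0x10, mem[0x0b]=0xde, mem[0x14]=0xde, mem[0x08]=0x80

MEM[0x06,0x0b,0x14,0x08] = 10 de de 80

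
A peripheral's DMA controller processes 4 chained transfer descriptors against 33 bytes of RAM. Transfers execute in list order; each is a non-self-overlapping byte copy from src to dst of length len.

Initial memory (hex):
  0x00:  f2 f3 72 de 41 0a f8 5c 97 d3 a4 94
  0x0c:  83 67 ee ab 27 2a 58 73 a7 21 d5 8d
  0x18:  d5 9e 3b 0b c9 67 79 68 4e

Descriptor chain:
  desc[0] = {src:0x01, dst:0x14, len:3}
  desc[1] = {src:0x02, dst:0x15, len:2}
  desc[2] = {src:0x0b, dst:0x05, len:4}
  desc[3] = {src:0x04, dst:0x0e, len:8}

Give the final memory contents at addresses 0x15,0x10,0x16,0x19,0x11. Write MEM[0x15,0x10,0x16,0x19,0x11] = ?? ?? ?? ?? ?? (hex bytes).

MEM[0x15,0x10,0x16,0x19,0x11] = 94 83 de 9e 67

[0] 0x01->0x14 len=3 : f3 72 de
[1] 0x02->0x15 len=2 : 72 de
[2] 0x0b->0x05 len=4 : 94 83 67 ee
[3] 0x04->0x0e len=8 : 41 94 83 67 ee d3 a4 94
query mem[0x15]=0x94, mem[0x10]=0x83, mem[0x16]=0xde, mem[0x19]=0x9e, mem[0x11]=0x67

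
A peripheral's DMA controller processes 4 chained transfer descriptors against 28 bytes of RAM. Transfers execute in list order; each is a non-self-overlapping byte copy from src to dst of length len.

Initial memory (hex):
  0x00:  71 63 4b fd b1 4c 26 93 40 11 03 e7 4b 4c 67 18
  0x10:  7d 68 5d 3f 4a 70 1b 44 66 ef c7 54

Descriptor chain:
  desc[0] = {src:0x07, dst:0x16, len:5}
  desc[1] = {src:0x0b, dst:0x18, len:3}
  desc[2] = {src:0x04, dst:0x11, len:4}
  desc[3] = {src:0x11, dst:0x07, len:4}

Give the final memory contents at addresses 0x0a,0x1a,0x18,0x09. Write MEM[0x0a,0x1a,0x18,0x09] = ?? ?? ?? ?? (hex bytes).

MEM[0x0a,0x1a,0x18,0x09] = 93 4c e7 26

[0] 0x07->0x16 len=5 : 93 40 11 03 e7
[1] 0x0b->0x18 len=3 : e7 4b 4c
[2] 0x04->0x11 len=4 : b1 4c 26 93
[3] 0x11->0x07 len=4 : b1 4c 26 93
query mem[0x0a]=0x93, mem[0x1a]=0x4c, mem[0x18]=0xe7, mem[0x09]=0x26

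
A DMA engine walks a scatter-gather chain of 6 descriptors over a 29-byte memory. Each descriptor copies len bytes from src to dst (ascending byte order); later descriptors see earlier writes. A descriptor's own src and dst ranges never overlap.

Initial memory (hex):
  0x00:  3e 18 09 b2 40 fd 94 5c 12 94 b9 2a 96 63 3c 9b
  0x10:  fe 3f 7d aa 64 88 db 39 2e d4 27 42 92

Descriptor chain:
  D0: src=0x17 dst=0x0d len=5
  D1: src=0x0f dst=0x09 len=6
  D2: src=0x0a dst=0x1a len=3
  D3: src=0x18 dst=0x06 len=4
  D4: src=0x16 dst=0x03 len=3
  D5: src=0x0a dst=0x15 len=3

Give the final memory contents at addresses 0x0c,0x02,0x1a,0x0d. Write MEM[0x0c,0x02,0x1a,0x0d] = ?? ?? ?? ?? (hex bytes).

#0 dst[0x0d+5] := {0x39,0x2e,0xd4,0x27,0x42}
#1 dst[0x09+6] := {0xd4,0x27,0x42,0x7d,0xaa,0x64}
#2 dst[0x1a+3] := {0x27,0x42,0x7d}
#3 dst[0x06+4] := {0x2e,0xd4,0x27,0x42}
#4 dst[0x03+3] := {0xdb,0x39,0x2e}
#5 dst[0x15+3] := {0x27,0x42,0x7d}
query mem[0x0c]=0x7d, mem[0x02]=0x09, mem[0x1a]=0x27, mem[0x0d]=0xaa

MEM[0x0c,0x02,0x1a,0x0d] = 7d 09 27 aa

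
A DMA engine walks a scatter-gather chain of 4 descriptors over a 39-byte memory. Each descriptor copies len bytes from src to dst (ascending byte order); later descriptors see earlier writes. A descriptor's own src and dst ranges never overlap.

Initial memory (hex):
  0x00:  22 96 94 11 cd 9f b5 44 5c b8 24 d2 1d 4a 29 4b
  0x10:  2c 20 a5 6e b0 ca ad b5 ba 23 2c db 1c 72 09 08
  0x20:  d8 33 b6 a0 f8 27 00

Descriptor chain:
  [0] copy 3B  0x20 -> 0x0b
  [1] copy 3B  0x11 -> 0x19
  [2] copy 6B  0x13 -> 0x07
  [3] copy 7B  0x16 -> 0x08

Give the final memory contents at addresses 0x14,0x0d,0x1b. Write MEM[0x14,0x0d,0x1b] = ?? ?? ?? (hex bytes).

MEM[0x14,0x0d,0x1b] = b0 6e 6e

  after D0: wrote 3B at 0x0b = d833b6
  after D1: wrote 3B at 0x19 = 20a56e
  after D2: wrote 6B at 0x07 = 6eb0caadb5ba
  after D3: wrote 7B at 0x08 = adb5ba20a56e1c
query mem[0x14]=0xb0, mem[0x0d]=0x6e, mem[0x1b]=0x6e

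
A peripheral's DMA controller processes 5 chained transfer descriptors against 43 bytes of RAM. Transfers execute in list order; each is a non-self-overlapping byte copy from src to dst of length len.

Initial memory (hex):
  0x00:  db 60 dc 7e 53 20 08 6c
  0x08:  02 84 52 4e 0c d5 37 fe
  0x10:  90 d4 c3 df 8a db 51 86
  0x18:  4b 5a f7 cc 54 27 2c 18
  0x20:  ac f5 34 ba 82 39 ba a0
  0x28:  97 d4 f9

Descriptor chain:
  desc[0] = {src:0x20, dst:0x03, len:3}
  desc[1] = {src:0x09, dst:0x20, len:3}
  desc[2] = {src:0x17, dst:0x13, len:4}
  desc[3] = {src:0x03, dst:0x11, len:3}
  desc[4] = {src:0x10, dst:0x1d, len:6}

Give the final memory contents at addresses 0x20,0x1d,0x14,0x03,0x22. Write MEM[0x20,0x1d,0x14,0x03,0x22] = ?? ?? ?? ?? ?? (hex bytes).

D0: mem[0x03..0x05] <- [ac f5 34]
D1: mem[0x20..0x22] <- [84 52 4e]
D2: mem[0x13..0x16] <- [86 4b 5a f7]
D3: mem[0x11..0x13] <- [ac f5 34]
D4: mem[0x1d..0x22] <- [90 ac f5 34 4b 5a]
query mem[0x20]=0x34, mem[0x1d]=0x90, mem[0x14]=0x4b, mem[0x03]=0xac, mem[0x22]=0x5a

MEM[0x20,0x1d,0x14,0x03,0x22] = 34 90 4b ac 5a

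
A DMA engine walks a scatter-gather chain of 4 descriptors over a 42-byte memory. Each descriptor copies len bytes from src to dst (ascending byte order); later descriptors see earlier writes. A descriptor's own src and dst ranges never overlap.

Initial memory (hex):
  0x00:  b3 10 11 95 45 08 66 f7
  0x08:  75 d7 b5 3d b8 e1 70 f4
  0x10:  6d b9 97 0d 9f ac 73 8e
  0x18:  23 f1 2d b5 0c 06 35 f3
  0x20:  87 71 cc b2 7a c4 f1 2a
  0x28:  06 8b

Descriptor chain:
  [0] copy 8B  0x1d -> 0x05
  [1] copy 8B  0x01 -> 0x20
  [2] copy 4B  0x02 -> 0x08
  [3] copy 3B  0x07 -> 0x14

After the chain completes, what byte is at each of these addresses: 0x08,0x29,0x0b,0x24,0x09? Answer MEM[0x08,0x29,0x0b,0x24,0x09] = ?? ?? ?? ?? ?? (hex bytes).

MEM[0x08,0x29,0x0b,0x24,0x09] = 11 8b 06 06 95

#0 dst[0x05+8] := {0x06,0x35,0xf3,0x87,0x71,0xcc,0xb2,0x7a}
#1 dst[0x20+8] := {0x10,0x11,0x95,0x45,0x06,0x35,0xf3,0x87}
#2 dst[0x08+4] := {0x11,0x95,0x45,0x06}
#3 dst[0x14+3] := {0xf3,0x11,0x95}
query mem[0x08]=0x11, mem[0x29]=0x8b, mem[0x0b]=0x06, mem[0x24]=0x06, mem[0x09]=0x95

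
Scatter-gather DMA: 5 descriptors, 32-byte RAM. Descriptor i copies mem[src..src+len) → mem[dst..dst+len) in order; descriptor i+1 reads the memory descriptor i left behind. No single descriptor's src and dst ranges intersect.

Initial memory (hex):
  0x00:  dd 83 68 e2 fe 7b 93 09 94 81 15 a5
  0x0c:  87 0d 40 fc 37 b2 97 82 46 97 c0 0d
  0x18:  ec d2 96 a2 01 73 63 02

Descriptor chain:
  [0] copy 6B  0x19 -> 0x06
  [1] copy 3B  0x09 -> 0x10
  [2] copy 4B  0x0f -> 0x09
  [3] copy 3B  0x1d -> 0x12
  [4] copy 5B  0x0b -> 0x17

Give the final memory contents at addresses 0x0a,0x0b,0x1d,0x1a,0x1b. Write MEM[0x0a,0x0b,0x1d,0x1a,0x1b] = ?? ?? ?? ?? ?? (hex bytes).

MEM[0x0a,0x0b,0x1d,0x1a,0x1b] = 01 73 73 40 fc

  after D0: wrote 6B at 0x06 = d296a2017363
  after D1: wrote 3B at 0x10 = 017363
  after D2: wrote 4B at 0x09 = fc017363
  after D3: wrote 3B at 0x12 = 736302
  after D4: wrote 5B at 0x17 = 73630d40fc
query mem[0x0a]=0x01, mem[0x0b]=0x73, mem[0x1d]=0x73, mem[0x1a]=0x40, mem[0x1b]=0xfc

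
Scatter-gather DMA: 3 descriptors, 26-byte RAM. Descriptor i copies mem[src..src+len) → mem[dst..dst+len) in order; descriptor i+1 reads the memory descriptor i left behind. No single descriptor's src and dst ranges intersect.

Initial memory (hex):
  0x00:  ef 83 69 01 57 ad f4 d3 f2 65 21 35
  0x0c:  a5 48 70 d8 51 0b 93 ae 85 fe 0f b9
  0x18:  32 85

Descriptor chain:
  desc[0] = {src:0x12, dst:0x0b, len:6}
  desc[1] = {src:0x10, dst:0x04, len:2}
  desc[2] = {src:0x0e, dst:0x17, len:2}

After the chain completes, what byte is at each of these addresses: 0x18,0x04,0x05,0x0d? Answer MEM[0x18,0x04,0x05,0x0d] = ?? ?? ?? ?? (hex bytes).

MEM[0x18,0x04,0x05,0x0d] = 0f b9 0b 85

D0: mem[0x0b..0x10] <- [93 ae 85 fe 0f b9]
D1: mem[0x04..0x05] <- [b9 0b]
D2: mem[0x17..0x18] <- [fe 0f]
query mem[0x18]=0x0f, mem[0x04]=0xb9, mem[0x05]=0x0b, mem[0x0d]=0x85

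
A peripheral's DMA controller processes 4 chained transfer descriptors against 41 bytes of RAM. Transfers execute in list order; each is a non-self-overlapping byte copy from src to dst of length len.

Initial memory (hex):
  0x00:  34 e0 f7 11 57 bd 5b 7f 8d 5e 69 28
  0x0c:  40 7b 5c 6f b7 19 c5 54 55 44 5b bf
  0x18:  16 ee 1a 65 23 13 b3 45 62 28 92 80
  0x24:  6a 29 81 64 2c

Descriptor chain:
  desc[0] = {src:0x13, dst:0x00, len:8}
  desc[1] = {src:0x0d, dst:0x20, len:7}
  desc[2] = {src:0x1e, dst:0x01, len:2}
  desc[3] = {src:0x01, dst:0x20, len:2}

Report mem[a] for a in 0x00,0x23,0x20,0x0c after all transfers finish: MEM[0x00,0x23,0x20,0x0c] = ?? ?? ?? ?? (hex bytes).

MEM[0x00,0x23,0x20,0x0c] = 54 b7 b3 40

#0 dst[0x00+8] := {0x54,0x55,0x44,0x5b,0xbf,0x16,0xee,0x1a}
#1 dst[0x20+7] := {0x7b,0x5c,0x6f,0xb7,0x19,0xc5,0x54}
#2 dst[0x01+2] := {0xb3,0x45}
#3 dst[0x20+2] := {0xb3,0x45}
query mem[0x00]=0x54, mem[0x23]=0xb7, mem[0x20]=0xb3, mem[0x0c]=0x40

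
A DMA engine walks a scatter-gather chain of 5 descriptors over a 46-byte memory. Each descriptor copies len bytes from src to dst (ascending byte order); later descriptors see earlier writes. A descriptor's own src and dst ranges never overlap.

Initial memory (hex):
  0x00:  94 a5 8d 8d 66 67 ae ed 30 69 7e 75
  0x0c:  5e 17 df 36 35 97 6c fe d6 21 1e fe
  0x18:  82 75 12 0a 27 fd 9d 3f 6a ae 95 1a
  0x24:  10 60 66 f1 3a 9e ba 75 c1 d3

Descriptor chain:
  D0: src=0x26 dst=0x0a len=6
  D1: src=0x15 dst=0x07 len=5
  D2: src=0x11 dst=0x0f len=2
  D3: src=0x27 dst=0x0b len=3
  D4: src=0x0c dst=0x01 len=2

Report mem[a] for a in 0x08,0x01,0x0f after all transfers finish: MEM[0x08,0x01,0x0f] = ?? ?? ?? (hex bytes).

#0 dst[0x0a+6] := {0x66,0xf1,0x3a,0x9e,0xba,0x75}
#1 dst[0x07+5] := {0x21,0x1e,0xfe,0x82,0x75}
#2 dst[0x0f+2] := {0x97,0x6c}
#3 dst[0x0b+3] := {0xf1,0x3a,0x9e}
#4 dst[0x01+2] := {0x3a,0x9e}
query mem[0x08]=0x1e, mem[0x01]=0x3a, mem[0x0f]=0x97

MEM[0x08,0x01,0x0f] = 1e 3a 97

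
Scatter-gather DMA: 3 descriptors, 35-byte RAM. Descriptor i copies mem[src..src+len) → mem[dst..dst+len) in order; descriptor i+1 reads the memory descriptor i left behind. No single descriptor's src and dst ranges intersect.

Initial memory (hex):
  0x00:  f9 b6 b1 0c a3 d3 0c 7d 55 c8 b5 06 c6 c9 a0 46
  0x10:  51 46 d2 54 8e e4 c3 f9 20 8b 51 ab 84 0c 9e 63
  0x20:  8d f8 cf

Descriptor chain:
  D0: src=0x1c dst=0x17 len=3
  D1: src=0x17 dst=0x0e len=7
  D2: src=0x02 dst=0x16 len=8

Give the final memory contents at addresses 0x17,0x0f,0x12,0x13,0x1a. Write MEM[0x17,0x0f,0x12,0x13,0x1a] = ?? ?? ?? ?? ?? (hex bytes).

[0] 0x1c->0x17 len=3 : 84 0c 9e
[1] 0x17->0x0e len=7 : 84 0c 9e 51 ab 84 0c
[2] 0x02->0x16 len=8 : b1 0c a3 d3 0c 7d 55 c8
query mem[0x17]=0x0c, mem[0x0f]=0x0c, mem[0x12]=0xab, mem[0x13]=0x84, mem[0x1a]=0x0c

MEM[0x17,0x0f,0x12,0x13,0x1a] = 0c 0c ab 84 0c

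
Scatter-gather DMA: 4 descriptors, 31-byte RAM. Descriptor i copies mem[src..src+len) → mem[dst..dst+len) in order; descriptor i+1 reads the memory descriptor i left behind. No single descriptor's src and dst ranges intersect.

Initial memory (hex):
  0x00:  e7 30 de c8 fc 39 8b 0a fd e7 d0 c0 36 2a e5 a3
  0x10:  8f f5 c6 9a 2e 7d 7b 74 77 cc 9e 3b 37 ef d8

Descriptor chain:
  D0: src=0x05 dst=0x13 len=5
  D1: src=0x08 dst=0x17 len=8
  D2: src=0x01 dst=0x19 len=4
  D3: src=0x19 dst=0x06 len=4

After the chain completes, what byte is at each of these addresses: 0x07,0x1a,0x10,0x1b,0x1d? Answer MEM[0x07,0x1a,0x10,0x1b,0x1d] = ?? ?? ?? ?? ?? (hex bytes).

[0] 0x05->0x13 len=5 : 39 8b 0a fd e7
[1] 0x08->0x17 len=8 : fd e7 d0 c0 36 2a e5 a3
[2] 0x01->0x19 len=4 : 30 de c8 fc
[3] 0x19->0x06 len=4 : 30 de c8 fc
query mem[0x07]=0xde, mem[0x1a]=0xde, mem[0x10]=0x8f, mem[0x1b]=0xc8, mem[0x1d]=0xe5

MEM[0x07,0x1a,0x10,0x1b,0x1d] = de de 8f c8 e5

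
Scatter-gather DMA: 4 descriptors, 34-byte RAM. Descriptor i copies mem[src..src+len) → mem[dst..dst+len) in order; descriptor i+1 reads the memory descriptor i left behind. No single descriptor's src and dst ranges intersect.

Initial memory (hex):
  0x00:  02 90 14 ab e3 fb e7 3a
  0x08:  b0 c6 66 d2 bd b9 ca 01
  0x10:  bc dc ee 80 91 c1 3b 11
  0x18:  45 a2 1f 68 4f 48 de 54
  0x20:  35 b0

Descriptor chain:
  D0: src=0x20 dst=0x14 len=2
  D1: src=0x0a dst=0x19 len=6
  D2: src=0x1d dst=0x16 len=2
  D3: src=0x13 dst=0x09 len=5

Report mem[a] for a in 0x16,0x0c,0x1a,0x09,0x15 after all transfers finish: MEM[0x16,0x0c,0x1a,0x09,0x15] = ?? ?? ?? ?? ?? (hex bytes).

[0] 0x20->0x14 len=2 : 35 b0
[1] 0x0a->0x19 len=6 : 66 d2 bd b9 ca 01
[2] 0x1d->0x16 len=2 : ca 01
[3] 0x13->0x09 len=5 : 80 35 b0 ca 01
query mem[0x16]=0xca, mem[0x0c]=0xca, mem[0x1a]=0xd2, mem[0x09]=0x80, mem[0x15]=0xb0

MEM[0x16,0x0c,0x1a,0x09,0x15] = ca ca d2 80 b0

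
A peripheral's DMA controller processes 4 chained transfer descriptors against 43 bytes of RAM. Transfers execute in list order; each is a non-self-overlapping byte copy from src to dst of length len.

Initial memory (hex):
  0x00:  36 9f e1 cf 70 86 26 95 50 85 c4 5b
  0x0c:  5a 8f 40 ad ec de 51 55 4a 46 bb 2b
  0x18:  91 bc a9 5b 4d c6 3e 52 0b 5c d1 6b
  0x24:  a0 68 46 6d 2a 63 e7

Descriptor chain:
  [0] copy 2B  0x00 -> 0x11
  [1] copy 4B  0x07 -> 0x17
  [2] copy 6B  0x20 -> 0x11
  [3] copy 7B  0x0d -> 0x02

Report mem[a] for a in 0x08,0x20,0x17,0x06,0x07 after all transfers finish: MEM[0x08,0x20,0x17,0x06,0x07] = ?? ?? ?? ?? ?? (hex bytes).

MEM[0x08,0x20,0x17,0x06,0x07] = d1 0b 95 0b 5c

#0 dst[0x11+2] := {0x36,0x9f}
#1 dst[0x17+4] := {0x95,0x50,0x85,0xc4}
#2 dst[0x11+6] := {0x0b,0x5c,0xd1,0x6b,0xa0,0x68}
#3 dst[0x02+7] := {0x8f,0x40,0xad,0xec,0x0b,0x5c,0xd1}
query mem[0x08]=0xd1, mem[0x20]=0x0b, mem[0x17]=0x95, mem[0x06]=0x0b, mem[0x07]=0x5c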